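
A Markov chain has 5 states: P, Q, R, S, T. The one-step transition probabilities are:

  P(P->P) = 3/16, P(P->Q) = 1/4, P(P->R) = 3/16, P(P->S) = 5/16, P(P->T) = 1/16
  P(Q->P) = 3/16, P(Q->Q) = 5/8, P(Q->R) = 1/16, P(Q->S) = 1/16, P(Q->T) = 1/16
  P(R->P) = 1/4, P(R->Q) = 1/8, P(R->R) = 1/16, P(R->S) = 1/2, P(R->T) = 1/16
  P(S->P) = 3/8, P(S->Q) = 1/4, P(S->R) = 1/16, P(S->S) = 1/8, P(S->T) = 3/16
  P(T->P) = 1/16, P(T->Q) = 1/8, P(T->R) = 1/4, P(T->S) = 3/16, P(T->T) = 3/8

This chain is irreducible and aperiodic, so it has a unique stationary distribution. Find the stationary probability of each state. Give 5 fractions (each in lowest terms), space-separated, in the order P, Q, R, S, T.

The stationary distribution satisfies pi = pi * P, i.e.:
  pi_P = 3/16*pi_P + 3/16*pi_Q + 1/4*pi_R + 3/8*pi_S + 1/16*pi_T
  pi_Q = 1/4*pi_P + 5/8*pi_Q + 1/8*pi_R + 1/4*pi_S + 1/8*pi_T
  pi_R = 3/16*pi_P + 1/16*pi_Q + 1/16*pi_R + 1/16*pi_S + 1/4*pi_T
  pi_S = 5/16*pi_P + 1/16*pi_Q + 1/2*pi_R + 1/8*pi_S + 3/16*pi_T
  pi_T = 1/16*pi_P + 1/16*pi_Q + 1/16*pi_R + 3/16*pi_S + 3/8*pi_T
with normalization: pi_P + pi_Q + pi_R + pi_S + pi_T = 1.

Using the first 4 balance equations plus normalization, the linear system A*pi = b is:
  [-13/16, 3/16, 1/4, 3/8, 1/16] . pi = 0
  [1/4, -3/8, 1/8, 1/4, 1/8] . pi = 0
  [3/16, 1/16, -15/16, 1/16, 1/4] . pi = 0
  [5/16, 1/16, 1/2, -7/8, 3/16] . pi = 0
  [1, 1, 1, 1, 1] . pi = 1

Solving yields:
  pi_P = 510/2371
  pi_Q = 835/2371
  pi_R = 268/2371
  pi_S = 459/2371
  pi_T = 299/2371

Verification (pi * P):
  510/2371*3/16 + 835/2371*3/16 + 268/2371*1/4 + 459/2371*3/8 + 299/2371*1/16 = 510/2371 = pi_P  (ok)
  510/2371*1/4 + 835/2371*5/8 + 268/2371*1/8 + 459/2371*1/4 + 299/2371*1/8 = 835/2371 = pi_Q  (ok)
  510/2371*3/16 + 835/2371*1/16 + 268/2371*1/16 + 459/2371*1/16 + 299/2371*1/4 = 268/2371 = pi_R  (ok)
  510/2371*5/16 + 835/2371*1/16 + 268/2371*1/2 + 459/2371*1/8 + 299/2371*3/16 = 459/2371 = pi_S  (ok)
  510/2371*1/16 + 835/2371*1/16 + 268/2371*1/16 + 459/2371*3/16 + 299/2371*3/8 = 299/2371 = pi_T  (ok)

Answer: 510/2371 835/2371 268/2371 459/2371 299/2371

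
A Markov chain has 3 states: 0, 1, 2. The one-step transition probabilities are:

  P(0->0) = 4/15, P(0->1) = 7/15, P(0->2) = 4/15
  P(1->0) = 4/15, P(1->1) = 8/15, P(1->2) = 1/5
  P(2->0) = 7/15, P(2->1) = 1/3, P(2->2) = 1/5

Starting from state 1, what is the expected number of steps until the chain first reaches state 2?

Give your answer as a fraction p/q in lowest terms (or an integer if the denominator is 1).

Answer: 225/49

Derivation:
Let h_i = expected steps to first reach 2 from state i.
Boundary: h_2 = 0.
First-step equations for the other states:
  h_0 = 1 + 4/15*h_0 + 7/15*h_1 + 4/15*h_2
  h_1 = 1 + 4/15*h_0 + 8/15*h_1 + 1/5*h_2

Substituting h_2 = 0 and rearranging gives the linear system (I - Q) h = 1:
  [11/15, -7/15] . (h_0, h_1) = 1
  [-4/15, 7/15] . (h_0, h_1) = 1

Solving yields:
  h_0 = 30/7
  h_1 = 225/49

Starting state is 1, so the expected hitting time is h_1 = 225/49.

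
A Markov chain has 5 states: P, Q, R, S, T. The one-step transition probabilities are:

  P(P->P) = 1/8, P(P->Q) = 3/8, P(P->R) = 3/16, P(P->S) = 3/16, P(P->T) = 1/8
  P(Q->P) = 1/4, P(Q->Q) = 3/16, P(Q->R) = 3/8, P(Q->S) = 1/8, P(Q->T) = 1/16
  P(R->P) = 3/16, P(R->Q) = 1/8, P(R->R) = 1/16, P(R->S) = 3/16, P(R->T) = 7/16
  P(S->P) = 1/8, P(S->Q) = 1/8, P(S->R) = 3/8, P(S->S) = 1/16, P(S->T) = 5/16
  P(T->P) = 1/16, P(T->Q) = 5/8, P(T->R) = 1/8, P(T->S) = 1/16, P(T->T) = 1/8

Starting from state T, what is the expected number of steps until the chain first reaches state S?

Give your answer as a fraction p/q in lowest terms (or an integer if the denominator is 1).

Let h_i = expected steps to first reach S from state i.
Boundary: h_S = 0.
First-step equations for the other states:
  h_P = 1 + 1/8*h_P + 3/8*h_Q + 3/16*h_R + 3/16*h_S + 1/8*h_T
  h_Q = 1 + 1/4*h_P + 3/16*h_Q + 3/8*h_R + 1/8*h_S + 1/16*h_T
  h_R = 1 + 3/16*h_P + 1/8*h_Q + 1/16*h_R + 3/16*h_S + 7/16*h_T
  h_T = 1 + 1/16*h_P + 5/8*h_Q + 1/8*h_R + 1/16*h_S + 1/8*h_T

Substituting h_S = 0 and rearranging gives the linear system (I - Q) h = 1:
  [7/8, -3/8, -3/16, -1/8] . (h_P, h_Q, h_R, h_T) = 1
  [-1/4, 13/16, -3/8, -1/16] . (h_P, h_Q, h_R, h_T) = 1
  [-3/16, -1/8, 15/16, -7/16] . (h_P, h_Q, h_R, h_T) = 1
  [-1/16, -5/8, -1/8, 7/8] . (h_P, h_Q, h_R, h_T) = 1

Solving yields:
  h_P = 13200/1939
  h_Q = 13856/1939
  h_R = 1936/277
  h_T = 14992/1939

Starting state is T, so the expected hitting time is h_T = 14992/1939.

Answer: 14992/1939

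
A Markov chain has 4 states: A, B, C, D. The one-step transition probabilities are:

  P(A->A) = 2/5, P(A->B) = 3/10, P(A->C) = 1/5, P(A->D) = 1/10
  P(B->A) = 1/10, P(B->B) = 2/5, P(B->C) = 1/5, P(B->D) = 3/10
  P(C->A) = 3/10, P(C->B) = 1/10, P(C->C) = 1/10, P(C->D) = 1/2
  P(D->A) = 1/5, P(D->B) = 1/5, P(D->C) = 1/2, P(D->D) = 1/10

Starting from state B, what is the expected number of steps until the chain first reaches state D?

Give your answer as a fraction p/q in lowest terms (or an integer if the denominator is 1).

Let h_i = expected steps to first reach D from state i.
Boundary: h_D = 0.
First-step equations for the other states:
  h_A = 1 + 2/5*h_A + 3/10*h_B + 1/5*h_C + 1/10*h_D
  h_B = 1 + 1/10*h_A + 2/5*h_B + 1/5*h_C + 3/10*h_D
  h_C = 1 + 3/10*h_A + 1/10*h_B + 1/10*h_C + 1/2*h_D

Substituting h_D = 0 and rearranging gives the linear system (I - Q) h = 1:
  [3/5, -3/10, -1/5] . (h_A, h_B, h_C) = 1
  [-1/10, 3/5, -1/5] . (h_A, h_B, h_C) = 1
  [-3/10, -1/10, 9/10] . (h_A, h_B, h_C) = 1

Solving yields:
  h_A = 990/229
  h_B = 770/229
  h_C = 670/229

Starting state is B, so the expected hitting time is h_B = 770/229.

Answer: 770/229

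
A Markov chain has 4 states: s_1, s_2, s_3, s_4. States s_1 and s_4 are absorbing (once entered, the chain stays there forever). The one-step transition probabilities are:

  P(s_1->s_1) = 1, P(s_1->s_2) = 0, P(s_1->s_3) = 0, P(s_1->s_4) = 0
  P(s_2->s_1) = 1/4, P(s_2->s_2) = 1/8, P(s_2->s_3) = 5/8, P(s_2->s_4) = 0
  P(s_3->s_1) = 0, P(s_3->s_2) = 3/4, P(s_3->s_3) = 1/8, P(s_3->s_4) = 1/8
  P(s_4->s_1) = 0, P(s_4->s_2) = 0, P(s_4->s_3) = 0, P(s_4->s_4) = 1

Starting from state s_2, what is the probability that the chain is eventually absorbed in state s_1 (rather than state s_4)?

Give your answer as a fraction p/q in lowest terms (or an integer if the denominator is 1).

Answer: 14/19

Derivation:
Let a_i = P(absorbed in s_1 | start in state i).
Boundary conditions: a_s_1 = 1, a_s_4 = 0.
For each transient state i, a_i = sum_j P(i->j) * a_j:
  a_s_2 = 1/4*a_s_1 + 1/8*a_s_2 + 5/8*a_s_3 + 0*a_s_4
  a_s_3 = 0*a_s_1 + 3/4*a_s_2 + 1/8*a_s_3 + 1/8*a_s_4

Substituting a_s_1 = 1 and a_s_4 = 0, rearrange to (I - Q) a = r where r[i] = P(i -> s_1):
  [7/8, -5/8] . (a_s_2, a_s_3) = 1/4
  [-3/4, 7/8] . (a_s_2, a_s_3) = 0

Solving yields:
  a_s_2 = 14/19
  a_s_3 = 12/19

Starting state is s_2, so the absorption probability is a_s_2 = 14/19.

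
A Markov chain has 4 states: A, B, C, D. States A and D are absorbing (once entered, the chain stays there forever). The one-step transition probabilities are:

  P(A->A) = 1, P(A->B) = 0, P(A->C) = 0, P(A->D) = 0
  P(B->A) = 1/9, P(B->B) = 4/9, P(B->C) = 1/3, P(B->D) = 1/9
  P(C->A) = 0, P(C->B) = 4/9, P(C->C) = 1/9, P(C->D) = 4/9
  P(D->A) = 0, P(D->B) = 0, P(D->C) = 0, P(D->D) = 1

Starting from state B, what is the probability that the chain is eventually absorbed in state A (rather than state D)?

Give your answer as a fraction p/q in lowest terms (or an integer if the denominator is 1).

Let a_i = P(absorbed in A | start in state i).
Boundary conditions: a_A = 1, a_D = 0.
For each transient state i, a_i = sum_j P(i->j) * a_j:
  a_B = 1/9*a_A + 4/9*a_B + 1/3*a_C + 1/9*a_D
  a_C = 0*a_A + 4/9*a_B + 1/9*a_C + 4/9*a_D

Substituting a_A = 1 and a_D = 0, rearrange to (I - Q) a = r where r[i] = P(i -> A):
  [5/9, -1/3] . (a_B, a_C) = 1/9
  [-4/9, 8/9] . (a_B, a_C) = 0

Solving yields:
  a_B = 2/7
  a_C = 1/7

Starting state is B, so the absorption probability is a_B = 2/7.

Answer: 2/7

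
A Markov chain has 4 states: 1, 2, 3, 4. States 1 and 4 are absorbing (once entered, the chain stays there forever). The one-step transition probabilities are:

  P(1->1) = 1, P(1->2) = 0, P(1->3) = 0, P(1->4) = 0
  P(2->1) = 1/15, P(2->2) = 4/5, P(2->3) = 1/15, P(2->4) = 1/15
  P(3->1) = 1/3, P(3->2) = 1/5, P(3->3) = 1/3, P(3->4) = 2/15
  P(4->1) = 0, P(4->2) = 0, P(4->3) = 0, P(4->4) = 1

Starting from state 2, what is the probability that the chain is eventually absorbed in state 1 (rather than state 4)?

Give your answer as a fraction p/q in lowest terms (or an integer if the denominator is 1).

Let a_i = P(absorbed in 1 | start in state i).
Boundary conditions: a_1 = 1, a_4 = 0.
For each transient state i, a_i = sum_j P(i->j) * a_j:
  a_2 = 1/15*a_1 + 4/5*a_2 + 1/15*a_3 + 1/15*a_4
  a_3 = 1/3*a_1 + 1/5*a_2 + 1/3*a_3 + 2/15*a_4

Substituting a_1 = 1 and a_4 = 0, rearrange to (I - Q) a = r where r[i] = P(i -> 1):
  [1/5, -1/15] . (a_2, a_3) = 1/15
  [-1/5, 2/3] . (a_2, a_3) = 1/3

Solving yields:
  a_2 = 5/9
  a_3 = 2/3

Starting state is 2, so the absorption probability is a_2 = 5/9.

Answer: 5/9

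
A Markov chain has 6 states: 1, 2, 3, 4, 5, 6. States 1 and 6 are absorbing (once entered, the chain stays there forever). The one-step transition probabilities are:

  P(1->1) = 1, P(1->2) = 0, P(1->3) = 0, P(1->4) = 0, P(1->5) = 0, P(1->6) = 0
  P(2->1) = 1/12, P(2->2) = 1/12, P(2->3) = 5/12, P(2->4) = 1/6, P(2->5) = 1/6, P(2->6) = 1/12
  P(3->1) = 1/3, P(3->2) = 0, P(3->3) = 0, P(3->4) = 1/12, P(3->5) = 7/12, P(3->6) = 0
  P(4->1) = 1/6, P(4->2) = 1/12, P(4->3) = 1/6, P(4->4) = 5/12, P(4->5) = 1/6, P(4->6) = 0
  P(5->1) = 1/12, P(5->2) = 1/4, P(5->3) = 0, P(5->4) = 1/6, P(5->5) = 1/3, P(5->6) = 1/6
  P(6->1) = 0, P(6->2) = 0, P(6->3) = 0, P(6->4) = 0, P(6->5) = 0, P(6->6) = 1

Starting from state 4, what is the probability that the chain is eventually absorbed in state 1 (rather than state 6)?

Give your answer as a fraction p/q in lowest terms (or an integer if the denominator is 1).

Let a_i = P(absorbed in 1 | start in state i).
Boundary conditions: a_1 = 1, a_6 = 0.
For each transient state i, a_i = sum_j P(i->j) * a_j:
  a_2 = 1/12*a_1 + 1/12*a_2 + 5/12*a_3 + 1/6*a_4 + 1/6*a_5 + 1/12*a_6
  a_3 = 1/3*a_1 + 0*a_2 + 0*a_3 + 1/12*a_4 + 7/12*a_5 + 0*a_6
  a_4 = 1/6*a_1 + 1/12*a_2 + 1/6*a_3 + 5/12*a_4 + 1/6*a_5 + 0*a_6
  a_5 = 1/12*a_1 + 1/4*a_2 + 0*a_3 + 1/6*a_4 + 1/3*a_5 + 1/6*a_6

Substituting a_1 = 1 and a_6 = 0, rearrange to (I - Q) a = r where r[i] = P(i -> 1):
  [11/12, -5/12, -1/6, -1/6] . (a_2, a_3, a_4, a_5) = 1/12
  [0, 1, -1/12, -7/12] . (a_2, a_3, a_4, a_5) = 1/3
  [-1/12, -1/6, 7/12, -1/6] . (a_2, a_3, a_4, a_5) = 1/6
  [-1/4, 0, -1/6, 2/3] . (a_2, a_3, a_4, a_5) = 1/12

Solving yields:
  a_2 = 595/909
  a_3 = 3272/4545
  a_4 = 1127/1515
  a_5 = 281/505

Starting state is 4, so the absorption probability is a_4 = 1127/1515.

Answer: 1127/1515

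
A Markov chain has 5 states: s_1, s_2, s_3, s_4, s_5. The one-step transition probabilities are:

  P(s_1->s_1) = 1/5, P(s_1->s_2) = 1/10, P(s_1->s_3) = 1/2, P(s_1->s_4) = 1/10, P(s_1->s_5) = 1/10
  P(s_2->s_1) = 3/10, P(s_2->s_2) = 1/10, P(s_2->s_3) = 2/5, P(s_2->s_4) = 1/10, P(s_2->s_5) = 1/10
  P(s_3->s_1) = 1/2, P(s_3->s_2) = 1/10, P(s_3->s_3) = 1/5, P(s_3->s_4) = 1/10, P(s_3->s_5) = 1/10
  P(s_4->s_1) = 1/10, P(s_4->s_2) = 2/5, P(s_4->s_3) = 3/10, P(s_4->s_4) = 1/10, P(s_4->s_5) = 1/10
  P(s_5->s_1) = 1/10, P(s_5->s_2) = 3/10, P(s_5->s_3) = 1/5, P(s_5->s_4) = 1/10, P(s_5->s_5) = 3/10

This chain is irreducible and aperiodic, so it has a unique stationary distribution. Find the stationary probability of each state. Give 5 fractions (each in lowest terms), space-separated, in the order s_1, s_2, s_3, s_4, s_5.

The stationary distribution satisfies pi = pi * P, i.e.:
  pi_s_1 = 1/5*pi_s_1 + 3/10*pi_s_2 + 1/2*pi_s_3 + 1/10*pi_s_4 + 1/10*pi_s_5
  pi_s_2 = 1/10*pi_s_1 + 1/10*pi_s_2 + 1/10*pi_s_3 + 2/5*pi_s_4 + 3/10*pi_s_5
  pi_s_3 = 1/2*pi_s_1 + 2/5*pi_s_2 + 1/5*pi_s_3 + 3/10*pi_s_4 + 1/5*pi_s_5
  pi_s_4 = 1/10*pi_s_1 + 1/10*pi_s_2 + 1/10*pi_s_3 + 1/10*pi_s_4 + 1/10*pi_s_5
  pi_s_5 = 1/10*pi_s_1 + 1/10*pi_s_2 + 1/10*pi_s_3 + 1/10*pi_s_4 + 3/10*pi_s_5
with normalization: pi_s_1 + pi_s_2 + pi_s_3 + pi_s_4 + pi_s_5 = 1.

Using the first 4 balance equations plus normalization, the linear system A*pi = b is:
  [-4/5, 3/10, 1/2, 1/10, 1/10] . pi = 0
  [1/10, -9/10, 1/10, 2/5, 3/10] . pi = 0
  [1/2, 2/5, -4/5, 3/10, 1/5] . pi = 0
  [1/10, 1/10, 1/10, -9/10, 1/10] . pi = 0
  [1, 1, 1, 1, 1] . pi = 1

Solving yields:
  pi_s_1 = 379/1300
  pi_s_2 = 31/200
  pi_s_3 = 427/1300
  pi_s_4 = 1/10
  pi_s_5 = 1/8

Verification (pi * P):
  379/1300*1/5 + 31/200*3/10 + 427/1300*1/2 + 1/10*1/10 + 1/8*1/10 = 379/1300 = pi_s_1  (ok)
  379/1300*1/10 + 31/200*1/10 + 427/1300*1/10 + 1/10*2/5 + 1/8*3/10 = 31/200 = pi_s_2  (ok)
  379/1300*1/2 + 31/200*2/5 + 427/1300*1/5 + 1/10*3/10 + 1/8*1/5 = 427/1300 = pi_s_3  (ok)
  379/1300*1/10 + 31/200*1/10 + 427/1300*1/10 + 1/10*1/10 + 1/8*1/10 = 1/10 = pi_s_4  (ok)
  379/1300*1/10 + 31/200*1/10 + 427/1300*1/10 + 1/10*1/10 + 1/8*3/10 = 1/8 = pi_s_5  (ok)

Answer: 379/1300 31/200 427/1300 1/10 1/8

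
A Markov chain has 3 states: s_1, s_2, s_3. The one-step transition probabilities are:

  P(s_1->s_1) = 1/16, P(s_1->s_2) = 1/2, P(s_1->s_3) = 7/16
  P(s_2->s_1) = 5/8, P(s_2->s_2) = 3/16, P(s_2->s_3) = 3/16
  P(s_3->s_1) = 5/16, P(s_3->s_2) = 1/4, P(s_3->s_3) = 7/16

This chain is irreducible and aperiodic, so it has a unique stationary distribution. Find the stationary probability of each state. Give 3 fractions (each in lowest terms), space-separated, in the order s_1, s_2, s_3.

The stationary distribution satisfies pi = pi * P, i.e.:
  pi_s_1 = 1/16*pi_s_1 + 5/8*pi_s_2 + 5/16*pi_s_3
  pi_s_2 = 1/2*pi_s_1 + 3/16*pi_s_2 + 1/4*pi_s_3
  pi_s_3 = 7/16*pi_s_1 + 3/16*pi_s_2 + 7/16*pi_s_3
with normalization: pi_s_1 + pi_s_2 + pi_s_3 = 1.

Using the first 2 balance equations plus normalization, the linear system A*pi = b is:
  [-15/16, 5/8, 5/16] . pi = 0
  [1/2, -13/16, 1/4] . pi = 0
  [1, 1, 1] . pi = 1

Solving yields:
  pi_s_1 = 21/64
  pi_s_2 = 5/16
  pi_s_3 = 23/64

Verification (pi * P):
  21/64*1/16 + 5/16*5/8 + 23/64*5/16 = 21/64 = pi_s_1  (ok)
  21/64*1/2 + 5/16*3/16 + 23/64*1/4 = 5/16 = pi_s_2  (ok)
  21/64*7/16 + 5/16*3/16 + 23/64*7/16 = 23/64 = pi_s_3  (ok)

Answer: 21/64 5/16 23/64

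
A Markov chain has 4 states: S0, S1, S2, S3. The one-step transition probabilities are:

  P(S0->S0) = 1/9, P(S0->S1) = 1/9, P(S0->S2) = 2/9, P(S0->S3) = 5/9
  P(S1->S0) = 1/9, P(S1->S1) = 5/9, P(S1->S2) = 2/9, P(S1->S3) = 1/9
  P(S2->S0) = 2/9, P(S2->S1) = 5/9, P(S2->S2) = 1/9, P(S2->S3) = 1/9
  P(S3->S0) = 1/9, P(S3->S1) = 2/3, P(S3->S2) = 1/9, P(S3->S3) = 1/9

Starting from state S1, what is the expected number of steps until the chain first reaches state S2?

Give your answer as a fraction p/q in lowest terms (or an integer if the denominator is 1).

Let h_i = expected steps to first reach S2 from state i.
Boundary: h_S2 = 0.
First-step equations for the other states:
  h_S0 = 1 + 1/9*h_S0 + 1/9*h_S1 + 2/9*h_S2 + 5/9*h_S3
  h_S1 = 1 + 1/9*h_S0 + 5/9*h_S1 + 2/9*h_S2 + 1/9*h_S3
  h_S3 = 1 + 1/9*h_S0 + 2/3*h_S1 + 1/9*h_S2 + 1/9*h_S3

Substituting h_S2 = 0 and rearranging gives the linear system (I - Q) h = 1:
  [8/9, -1/9, -5/9] . (h_S0, h_S1, h_S3) = 1
  [-1/9, 4/9, -1/9] . (h_S0, h_S1, h_S3) = 1
  [-1/9, -2/3, 8/9] . (h_S0, h_S1, h_S3) = 1

Solving yields:
  h_S0 = 765/149
  h_S1 = 729/149
  h_S3 = 810/149

Starting state is S1, so the expected hitting time is h_S1 = 729/149.

Answer: 729/149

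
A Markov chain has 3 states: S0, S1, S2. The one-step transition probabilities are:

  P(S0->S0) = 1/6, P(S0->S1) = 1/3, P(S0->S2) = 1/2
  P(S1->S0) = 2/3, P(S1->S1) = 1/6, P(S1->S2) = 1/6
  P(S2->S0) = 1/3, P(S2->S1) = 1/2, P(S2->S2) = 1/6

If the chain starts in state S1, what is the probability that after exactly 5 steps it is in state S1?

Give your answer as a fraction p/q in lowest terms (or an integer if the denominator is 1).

Computing P^5 by repeated multiplication:
P^1 =
  S0: [1/6, 1/3, 1/2]
  S1: [2/3, 1/6, 1/6]
  S2: [1/3, 1/2, 1/6]
P^2 =
  S0: [5/12, 13/36, 2/9]
  S1: [5/18, 1/3, 7/18]
  S2: [4/9, 5/18, 5/18]
P^3 =
  S0: [83/216, 67/216, 11/36]
  S1: [43/108, 37/108, 7/27]
  S2: [19/54, 1/3, 17/54]
P^4 =
  S0: [161/432, 431/1296, 191/648]
  S1: [247/648, 23/72, 97/324]
  S2: [125/324, 107/324, 23/81]
P^5 =
  S0: [2971/7776, 2543/7776, 377/1296]
  S1: [1463/3888, 1283/3888, 571/1944]
  S2: [737/1944, 211/648, 287/972]

(P^5)[S1 -> S1] = 1283/3888

Answer: 1283/3888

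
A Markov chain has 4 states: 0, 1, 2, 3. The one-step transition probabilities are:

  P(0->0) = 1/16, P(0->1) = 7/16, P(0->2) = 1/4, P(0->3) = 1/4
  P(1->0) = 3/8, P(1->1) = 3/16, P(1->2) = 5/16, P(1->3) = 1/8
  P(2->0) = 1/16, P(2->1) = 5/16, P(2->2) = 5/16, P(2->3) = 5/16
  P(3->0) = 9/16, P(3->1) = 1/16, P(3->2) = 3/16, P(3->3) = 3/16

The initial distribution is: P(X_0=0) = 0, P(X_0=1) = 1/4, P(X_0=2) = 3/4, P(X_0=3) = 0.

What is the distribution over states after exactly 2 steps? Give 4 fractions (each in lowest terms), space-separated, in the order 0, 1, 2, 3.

Answer: 145/512 117/512 277/1024 223/1024

Derivation:
Propagating the distribution step by step (d_{t+1} = d_t * P):
d_0 = (0=0, 1=1/4, 2=3/4, 3=0)
  d_1[0] = 0*1/16 + 1/4*3/8 + 3/4*1/16 + 0*9/16 = 9/64
  d_1[1] = 0*7/16 + 1/4*3/16 + 3/4*5/16 + 0*1/16 = 9/32
  d_1[2] = 0*1/4 + 1/4*5/16 + 3/4*5/16 + 0*3/16 = 5/16
  d_1[3] = 0*1/4 + 1/4*1/8 + 3/4*5/16 + 0*3/16 = 17/64
d_1 = (0=9/64, 1=9/32, 2=5/16, 3=17/64)
  d_2[0] = 9/64*1/16 + 9/32*3/8 + 5/16*1/16 + 17/64*9/16 = 145/512
  d_2[1] = 9/64*7/16 + 9/32*3/16 + 5/16*5/16 + 17/64*1/16 = 117/512
  d_2[2] = 9/64*1/4 + 9/32*5/16 + 5/16*5/16 + 17/64*3/16 = 277/1024
  d_2[3] = 9/64*1/4 + 9/32*1/8 + 5/16*5/16 + 17/64*3/16 = 223/1024
d_2 = (0=145/512, 1=117/512, 2=277/1024, 3=223/1024)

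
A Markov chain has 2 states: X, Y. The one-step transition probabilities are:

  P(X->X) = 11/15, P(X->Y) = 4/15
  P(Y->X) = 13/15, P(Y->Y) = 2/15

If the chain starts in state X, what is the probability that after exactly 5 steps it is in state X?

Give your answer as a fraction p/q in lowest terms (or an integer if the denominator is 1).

Computing P^5 by repeated multiplication:
P^1 =
  X: [11/15, 4/15]
  Y: [13/15, 2/15]
P^2 =
  X: [173/225, 52/225]
  Y: [169/225, 56/225]
P^3 =
  X: [2579/3375, 796/3375]
  Y: [2587/3375, 788/3375]
P^4 =
  X: [38717/50625, 11908/50625]
  Y: [38701/50625, 11924/50625]
P^5 =
  X: [580691/759375, 178684/759375]
  Y: [580723/759375, 178652/759375]

(P^5)[X -> X] = 580691/759375

Answer: 580691/759375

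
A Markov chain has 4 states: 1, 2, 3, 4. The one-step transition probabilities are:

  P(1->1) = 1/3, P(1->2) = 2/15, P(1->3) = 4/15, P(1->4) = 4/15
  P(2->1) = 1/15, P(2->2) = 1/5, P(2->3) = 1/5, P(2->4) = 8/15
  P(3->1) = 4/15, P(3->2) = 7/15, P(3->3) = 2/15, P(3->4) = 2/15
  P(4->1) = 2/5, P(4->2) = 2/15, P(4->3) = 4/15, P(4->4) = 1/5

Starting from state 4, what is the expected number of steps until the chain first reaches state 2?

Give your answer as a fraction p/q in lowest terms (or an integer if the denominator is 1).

Let h_i = expected steps to first reach 2 from state i.
Boundary: h_2 = 0.
First-step equations for the other states:
  h_1 = 1 + 1/3*h_1 + 2/15*h_2 + 4/15*h_3 + 4/15*h_4
  h_3 = 1 + 4/15*h_1 + 7/15*h_2 + 2/15*h_3 + 2/15*h_4
  h_4 = 1 + 2/5*h_1 + 2/15*h_2 + 4/15*h_3 + 1/5*h_4

Substituting h_2 = 0 and rearranging gives the linear system (I - Q) h = 1:
  [2/3, -4/15, -4/15] . (h_1, h_3, h_4) = 1
  [-4/15, 13/15, -2/15] . (h_1, h_3, h_4) = 1
  [-2/5, -4/15, 4/5] . (h_1, h_3, h_4) = 1

Solving yields:
  h_1 = 85/18
  h_3 = 10/3
  h_4 = 85/18

Starting state is 4, so the expected hitting time is h_4 = 85/18.

Answer: 85/18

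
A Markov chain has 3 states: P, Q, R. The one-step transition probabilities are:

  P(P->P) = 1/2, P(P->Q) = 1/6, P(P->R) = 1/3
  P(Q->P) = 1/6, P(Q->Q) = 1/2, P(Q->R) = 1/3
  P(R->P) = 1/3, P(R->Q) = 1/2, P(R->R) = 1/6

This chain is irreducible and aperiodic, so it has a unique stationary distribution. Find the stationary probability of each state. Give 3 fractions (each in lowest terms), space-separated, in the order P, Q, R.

The stationary distribution satisfies pi = pi * P, i.e.:
  pi_P = 1/2*pi_P + 1/6*pi_Q + 1/3*pi_R
  pi_Q = 1/6*pi_P + 1/2*pi_Q + 1/2*pi_R
  pi_R = 1/3*pi_P + 1/3*pi_Q + 1/6*pi_R
with normalization: pi_P + pi_Q + pi_R = 1.

Using the first 2 balance equations plus normalization, the linear system A*pi = b is:
  [-1/2, 1/6, 1/3] . pi = 0
  [1/6, -1/2, 1/2] . pi = 0
  [1, 1, 1] . pi = 1

Solving yields:
  pi_P = 9/28
  pi_Q = 11/28
  pi_R = 2/7

Verification (pi * P):
  9/28*1/2 + 11/28*1/6 + 2/7*1/3 = 9/28 = pi_P  (ok)
  9/28*1/6 + 11/28*1/2 + 2/7*1/2 = 11/28 = pi_Q  (ok)
  9/28*1/3 + 11/28*1/3 + 2/7*1/6 = 2/7 = pi_R  (ok)

Answer: 9/28 11/28 2/7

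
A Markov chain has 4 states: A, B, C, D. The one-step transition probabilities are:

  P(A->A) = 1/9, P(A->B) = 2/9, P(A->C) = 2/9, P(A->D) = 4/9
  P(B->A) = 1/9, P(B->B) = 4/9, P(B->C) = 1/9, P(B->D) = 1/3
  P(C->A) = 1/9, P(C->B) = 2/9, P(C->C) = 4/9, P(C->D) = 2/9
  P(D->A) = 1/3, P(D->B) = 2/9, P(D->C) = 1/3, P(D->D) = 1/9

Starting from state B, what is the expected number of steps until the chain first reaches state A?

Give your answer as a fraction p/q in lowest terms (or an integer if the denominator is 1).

Answer: 6

Derivation:
Let h_i = expected steps to first reach A from state i.
Boundary: h_A = 0.
First-step equations for the other states:
  h_B = 1 + 1/9*h_A + 4/9*h_B + 1/9*h_C + 1/3*h_D
  h_C = 1 + 1/9*h_A + 2/9*h_B + 4/9*h_C + 2/9*h_D
  h_D = 1 + 1/3*h_A + 2/9*h_B + 1/3*h_C + 1/9*h_D

Substituting h_A = 0 and rearranging gives the linear system (I - Q) h = 1:
  [5/9, -1/9, -1/3] . (h_B, h_C, h_D) = 1
  [-2/9, 5/9, -2/9] . (h_B, h_C, h_D) = 1
  [-2/9, -1/3, 8/9] . (h_B, h_C, h_D) = 1

Solving yields:
  h_B = 6
  h_C = 105/17
  h_D = 84/17

Starting state is B, so the expected hitting time is h_B = 6.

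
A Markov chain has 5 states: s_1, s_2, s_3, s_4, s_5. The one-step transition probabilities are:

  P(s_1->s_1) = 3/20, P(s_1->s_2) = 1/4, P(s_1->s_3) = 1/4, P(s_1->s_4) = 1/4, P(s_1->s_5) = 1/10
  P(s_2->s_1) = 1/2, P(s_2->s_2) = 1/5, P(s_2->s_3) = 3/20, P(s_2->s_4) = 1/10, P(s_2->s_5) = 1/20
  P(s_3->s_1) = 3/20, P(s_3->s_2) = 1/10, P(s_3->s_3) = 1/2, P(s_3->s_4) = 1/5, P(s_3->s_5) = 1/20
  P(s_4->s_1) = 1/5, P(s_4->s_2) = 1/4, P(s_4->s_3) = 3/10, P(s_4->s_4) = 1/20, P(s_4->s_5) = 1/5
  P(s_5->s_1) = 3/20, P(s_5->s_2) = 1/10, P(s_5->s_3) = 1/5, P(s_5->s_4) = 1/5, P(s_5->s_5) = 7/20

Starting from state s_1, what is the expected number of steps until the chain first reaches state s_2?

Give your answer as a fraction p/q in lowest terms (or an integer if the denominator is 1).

Answer: 430/77

Derivation:
Let h_i = expected steps to first reach s_2 from state i.
Boundary: h_s_2 = 0.
First-step equations for the other states:
  h_s_1 = 1 + 3/20*h_s_1 + 1/4*h_s_2 + 1/4*h_s_3 + 1/4*h_s_4 + 1/10*h_s_5
  h_s_3 = 1 + 3/20*h_s_1 + 1/10*h_s_2 + 1/2*h_s_3 + 1/5*h_s_4 + 1/20*h_s_5
  h_s_4 = 1 + 1/5*h_s_1 + 1/4*h_s_2 + 3/10*h_s_3 + 1/20*h_s_4 + 1/5*h_s_5
  h_s_5 = 1 + 3/20*h_s_1 + 1/10*h_s_2 + 1/5*h_s_3 + 1/5*h_s_4 + 7/20*h_s_5

Substituting h_s_2 = 0 and rearranging gives the linear system (I - Q) h = 1:
  [17/20, -1/4, -1/4, -1/10] . (h_s_1, h_s_3, h_s_4, h_s_5) = 1
  [-3/20, 1/2, -1/5, -1/20] . (h_s_1, h_s_3, h_s_4, h_s_5) = 1
  [-1/5, -3/10, 19/20, -1/5] . (h_s_1, h_s_3, h_s_4, h_s_5) = 1
  [-3/20, -1/5, -1/5, 13/20] . (h_s_1, h_s_3, h_s_4, h_s_5) = 1

Solving yields:
  h_s_1 = 430/77
  h_s_3 = 510/77
  h_s_4 = 40/7
  h_s_5 = 510/77

Starting state is s_1, so the expected hitting time is h_s_1 = 430/77.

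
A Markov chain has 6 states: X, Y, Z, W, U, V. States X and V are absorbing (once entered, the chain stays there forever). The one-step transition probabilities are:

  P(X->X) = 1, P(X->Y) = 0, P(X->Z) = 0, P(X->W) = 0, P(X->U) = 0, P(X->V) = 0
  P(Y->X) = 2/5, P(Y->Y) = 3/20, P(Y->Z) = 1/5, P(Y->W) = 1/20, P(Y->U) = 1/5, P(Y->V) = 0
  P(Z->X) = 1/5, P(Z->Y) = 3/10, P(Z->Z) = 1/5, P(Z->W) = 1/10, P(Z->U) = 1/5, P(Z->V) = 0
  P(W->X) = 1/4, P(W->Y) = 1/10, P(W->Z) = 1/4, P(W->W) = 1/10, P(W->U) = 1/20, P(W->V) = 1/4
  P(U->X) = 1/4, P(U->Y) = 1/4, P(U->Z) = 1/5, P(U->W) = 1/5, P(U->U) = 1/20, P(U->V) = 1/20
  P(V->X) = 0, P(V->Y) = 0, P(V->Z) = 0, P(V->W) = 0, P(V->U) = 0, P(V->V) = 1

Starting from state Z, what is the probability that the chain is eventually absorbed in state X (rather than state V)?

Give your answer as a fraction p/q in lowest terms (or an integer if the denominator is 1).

Answer: 13838/15649

Derivation:
Let a_i = P(absorbed in X | start in state i).
Boundary conditions: a_X = 1, a_V = 0.
For each transient state i, a_i = sum_j P(i->j) * a_j:
  a_Y = 2/5*a_X + 3/20*a_Y + 1/5*a_Z + 1/20*a_W + 1/5*a_U + 0*a_V
  a_Z = 1/5*a_X + 3/10*a_Y + 1/5*a_Z + 1/10*a_W + 1/5*a_U + 0*a_V
  a_W = 1/4*a_X + 1/10*a_Y + 1/4*a_Z + 1/10*a_W + 1/20*a_U + 1/4*a_V
  a_U = 1/4*a_X + 1/4*a_Y + 1/5*a_Z + 1/5*a_W + 1/20*a_U + 1/20*a_V

Substituting a_X = 1 and a_V = 0, rearrange to (I - Q) a = r where r[i] = P(i -> X):
  [17/20, -1/5, -1/20, -1/5] . (a_Y, a_Z, a_W, a_U) = 2/5
  [-3/10, 4/5, -1/10, -1/5] . (a_Y, a_Z, a_W, a_U) = 1/5
  [-1/10, -1/4, 9/10, -1/20] . (a_Y, a_Z, a_W, a_U) = 1/4
  [-1/4, -1/5, -1/5, 19/20] . (a_Y, a_Z, a_W, a_U) = 1/4

Solving yields:
  a_Y = 14298/15649
  a_Z = 13838/15649
  a_W = 10502/15649
  a_U = 13005/15649

Starting state is Z, so the absorption probability is a_Z = 13838/15649.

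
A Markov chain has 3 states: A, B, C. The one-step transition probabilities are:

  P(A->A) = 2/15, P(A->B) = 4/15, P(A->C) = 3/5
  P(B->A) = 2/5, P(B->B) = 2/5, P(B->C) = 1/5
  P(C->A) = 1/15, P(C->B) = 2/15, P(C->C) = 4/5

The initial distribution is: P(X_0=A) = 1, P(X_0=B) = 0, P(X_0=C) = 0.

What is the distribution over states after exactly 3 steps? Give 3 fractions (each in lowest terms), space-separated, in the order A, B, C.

Propagating the distribution step by step (d_{t+1} = d_t * P):
d_0 = (A=1, B=0, C=0)
  d_1[A] = 1*2/15 + 0*2/5 + 0*1/15 = 2/15
  d_1[B] = 1*4/15 + 0*2/5 + 0*2/15 = 4/15
  d_1[C] = 1*3/5 + 0*1/5 + 0*4/5 = 3/5
d_1 = (A=2/15, B=4/15, C=3/5)
  d_2[A] = 2/15*2/15 + 4/15*2/5 + 3/5*1/15 = 37/225
  d_2[B] = 2/15*4/15 + 4/15*2/5 + 3/5*2/15 = 2/9
  d_2[C] = 2/15*3/5 + 4/15*1/5 + 3/5*4/5 = 46/75
d_2 = (A=37/225, B=2/9, C=46/75)
  d_3[A] = 37/225*2/15 + 2/9*2/5 + 46/75*1/15 = 512/3375
  d_3[B] = 37/225*4/15 + 2/9*2/5 + 46/75*2/15 = 724/3375
  d_3[C] = 37/225*3/5 + 2/9*1/5 + 46/75*4/5 = 713/1125
d_3 = (A=512/3375, B=724/3375, C=713/1125)

Answer: 512/3375 724/3375 713/1125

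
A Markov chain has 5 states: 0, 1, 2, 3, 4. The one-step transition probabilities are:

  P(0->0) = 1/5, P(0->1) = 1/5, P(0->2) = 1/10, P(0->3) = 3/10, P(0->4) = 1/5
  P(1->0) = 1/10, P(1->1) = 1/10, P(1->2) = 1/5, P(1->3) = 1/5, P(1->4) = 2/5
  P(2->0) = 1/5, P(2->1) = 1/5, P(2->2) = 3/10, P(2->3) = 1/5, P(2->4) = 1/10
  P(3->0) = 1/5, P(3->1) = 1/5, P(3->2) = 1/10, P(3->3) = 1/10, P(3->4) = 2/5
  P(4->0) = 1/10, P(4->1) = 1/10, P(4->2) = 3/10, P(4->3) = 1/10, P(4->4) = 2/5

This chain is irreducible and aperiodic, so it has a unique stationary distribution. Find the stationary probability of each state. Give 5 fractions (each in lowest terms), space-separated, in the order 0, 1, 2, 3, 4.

Answer: 143/927 143/927 68/309 52/309 281/927

Derivation:
The stationary distribution satisfies pi = pi * P, i.e.:
  pi_0 = 1/5*pi_0 + 1/10*pi_1 + 1/5*pi_2 + 1/5*pi_3 + 1/10*pi_4
  pi_1 = 1/5*pi_0 + 1/10*pi_1 + 1/5*pi_2 + 1/5*pi_3 + 1/10*pi_4
  pi_2 = 1/10*pi_0 + 1/5*pi_1 + 3/10*pi_2 + 1/10*pi_3 + 3/10*pi_4
  pi_3 = 3/10*pi_0 + 1/5*pi_1 + 1/5*pi_2 + 1/10*pi_3 + 1/10*pi_4
  pi_4 = 1/5*pi_0 + 2/5*pi_1 + 1/10*pi_2 + 2/5*pi_3 + 2/5*pi_4
with normalization: pi_0 + pi_1 + pi_2 + pi_3 + pi_4 = 1.

Using the first 4 balance equations plus normalization, the linear system A*pi = b is:
  [-4/5, 1/10, 1/5, 1/5, 1/10] . pi = 0
  [1/5, -9/10, 1/5, 1/5, 1/10] . pi = 0
  [1/10, 1/5, -7/10, 1/10, 3/10] . pi = 0
  [3/10, 1/5, 1/5, -9/10, 1/10] . pi = 0
  [1, 1, 1, 1, 1] . pi = 1

Solving yields:
  pi_0 = 143/927
  pi_1 = 143/927
  pi_2 = 68/309
  pi_3 = 52/309
  pi_4 = 281/927

Verification (pi * P):
  143/927*1/5 + 143/927*1/10 + 68/309*1/5 + 52/309*1/5 + 281/927*1/10 = 143/927 = pi_0  (ok)
  143/927*1/5 + 143/927*1/10 + 68/309*1/5 + 52/309*1/5 + 281/927*1/10 = 143/927 = pi_1  (ok)
  143/927*1/10 + 143/927*1/5 + 68/309*3/10 + 52/309*1/10 + 281/927*3/10 = 68/309 = pi_2  (ok)
  143/927*3/10 + 143/927*1/5 + 68/309*1/5 + 52/309*1/10 + 281/927*1/10 = 52/309 = pi_3  (ok)
  143/927*1/5 + 143/927*2/5 + 68/309*1/10 + 52/309*2/5 + 281/927*2/5 = 281/927 = pi_4  (ok)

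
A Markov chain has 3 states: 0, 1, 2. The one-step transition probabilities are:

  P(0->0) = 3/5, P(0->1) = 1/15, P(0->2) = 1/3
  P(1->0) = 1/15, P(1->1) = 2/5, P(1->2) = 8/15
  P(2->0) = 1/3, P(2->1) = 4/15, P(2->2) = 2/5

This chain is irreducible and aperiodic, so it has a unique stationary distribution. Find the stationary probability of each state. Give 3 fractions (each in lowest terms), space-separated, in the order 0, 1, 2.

Answer: 49/131 29/131 53/131

Derivation:
The stationary distribution satisfies pi = pi * P, i.e.:
  pi_0 = 3/5*pi_0 + 1/15*pi_1 + 1/3*pi_2
  pi_1 = 1/15*pi_0 + 2/5*pi_1 + 4/15*pi_2
  pi_2 = 1/3*pi_0 + 8/15*pi_1 + 2/5*pi_2
with normalization: pi_0 + pi_1 + pi_2 = 1.

Using the first 2 balance equations plus normalization, the linear system A*pi = b is:
  [-2/5, 1/15, 1/3] . pi = 0
  [1/15, -3/5, 4/15] . pi = 0
  [1, 1, 1] . pi = 1

Solving yields:
  pi_0 = 49/131
  pi_1 = 29/131
  pi_2 = 53/131

Verification (pi * P):
  49/131*3/5 + 29/131*1/15 + 53/131*1/3 = 49/131 = pi_0  (ok)
  49/131*1/15 + 29/131*2/5 + 53/131*4/15 = 29/131 = pi_1  (ok)
  49/131*1/3 + 29/131*8/15 + 53/131*2/5 = 53/131 = pi_2  (ok)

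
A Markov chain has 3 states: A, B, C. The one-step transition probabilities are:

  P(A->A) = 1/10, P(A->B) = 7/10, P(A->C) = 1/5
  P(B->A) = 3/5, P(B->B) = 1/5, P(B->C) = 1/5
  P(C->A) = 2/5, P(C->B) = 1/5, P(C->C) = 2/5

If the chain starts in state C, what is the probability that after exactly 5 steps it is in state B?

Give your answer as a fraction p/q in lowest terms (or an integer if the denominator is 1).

Answer: 473/1250

Derivation:
Computing P^5 by repeated multiplication:
P^1 =
  A: [1/10, 7/10, 1/5]
  B: [3/5, 1/5, 1/5]
  C: [2/5, 1/5, 2/5]
P^2 =
  A: [51/100, 1/4, 6/25]
  B: [13/50, 1/2, 6/25]
  C: [8/25, 2/5, 7/25]
P^3 =
  A: [297/1000, 91/200, 31/125]
  B: [211/500, 33/100, 31/125]
  C: [48/125, 9/25, 32/125]
P^4 =
  A: [4019/10000, 697/2000, 156/625]
  B: [1697/5000, 411/1000, 156/625]
  C: [223/625, 49/125, 157/625]
P^5 =
  A: [34913/100000, 8019/20000, 781/3125]
  B: [19019/50000, 3697/10000, 781/3125]
  C: [2321/6250, 473/1250, 782/3125]

(P^5)[C -> B] = 473/1250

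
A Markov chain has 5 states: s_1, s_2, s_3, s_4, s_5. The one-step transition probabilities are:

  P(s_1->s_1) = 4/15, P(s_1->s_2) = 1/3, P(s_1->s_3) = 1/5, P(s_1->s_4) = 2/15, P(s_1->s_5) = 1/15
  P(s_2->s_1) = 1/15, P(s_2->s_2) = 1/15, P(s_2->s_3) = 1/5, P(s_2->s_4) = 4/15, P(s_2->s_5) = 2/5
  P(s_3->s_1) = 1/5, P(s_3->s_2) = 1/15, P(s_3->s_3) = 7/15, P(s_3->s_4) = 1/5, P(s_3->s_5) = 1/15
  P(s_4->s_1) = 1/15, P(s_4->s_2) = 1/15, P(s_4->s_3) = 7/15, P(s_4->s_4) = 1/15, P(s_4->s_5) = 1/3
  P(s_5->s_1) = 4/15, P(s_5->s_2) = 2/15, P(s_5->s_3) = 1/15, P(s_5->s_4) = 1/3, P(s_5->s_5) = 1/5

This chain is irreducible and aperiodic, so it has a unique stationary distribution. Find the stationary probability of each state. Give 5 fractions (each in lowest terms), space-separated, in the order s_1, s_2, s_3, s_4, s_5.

The stationary distribution satisfies pi = pi * P, i.e.:
  pi_s_1 = 4/15*pi_s_1 + 1/15*pi_s_2 + 1/5*pi_s_3 + 1/15*pi_s_4 + 4/15*pi_s_5
  pi_s_2 = 1/3*pi_s_1 + 1/15*pi_s_2 + 1/15*pi_s_3 + 1/15*pi_s_4 + 2/15*pi_s_5
  pi_s_3 = 1/5*pi_s_1 + 1/5*pi_s_2 + 7/15*pi_s_3 + 7/15*pi_s_4 + 1/15*pi_s_5
  pi_s_4 = 2/15*pi_s_1 + 4/15*pi_s_2 + 1/5*pi_s_3 + 1/15*pi_s_4 + 1/3*pi_s_5
  pi_s_5 = 1/15*pi_s_1 + 2/5*pi_s_2 + 1/15*pi_s_3 + 1/3*pi_s_4 + 1/5*pi_s_5
with normalization: pi_s_1 + pi_s_2 + pi_s_3 + pi_s_4 + pi_s_5 = 1.

Using the first 4 balance equations plus normalization, the linear system A*pi = b is:
  [-11/15, 1/15, 1/5, 1/15, 4/15] . pi = 0
  [1/3, -14/15, 1/15, 1/15, 2/15] . pi = 0
  [1/5, 1/5, -8/15, 7/15, 1/15] . pi = 0
  [2/15, 4/15, 1/5, -14/15, 1/3] . pi = 0
  [1, 1, 1, 1, 1] . pi = 1

Solving yields:
  pi_s_1 = 4055/22344
  pi_s_2 = 356/2793
  pi_s_3 = 577/1862
  pi_s_4 = 89/456
  pi_s_5 = 1039/5586

Verification (pi * P):
  4055/22344*4/15 + 356/2793*1/15 + 577/1862*1/5 + 89/456*1/15 + 1039/5586*4/15 = 4055/22344 = pi_s_1  (ok)
  4055/22344*1/3 + 356/2793*1/15 + 577/1862*1/15 + 89/456*1/15 + 1039/5586*2/15 = 356/2793 = pi_s_2  (ok)
  4055/22344*1/5 + 356/2793*1/5 + 577/1862*7/15 + 89/456*7/15 + 1039/5586*1/15 = 577/1862 = pi_s_3  (ok)
  4055/22344*2/15 + 356/2793*4/15 + 577/1862*1/5 + 89/456*1/15 + 1039/5586*1/3 = 89/456 = pi_s_4  (ok)
  4055/22344*1/15 + 356/2793*2/5 + 577/1862*1/15 + 89/456*1/3 + 1039/5586*1/5 = 1039/5586 = pi_s_5  (ok)

Answer: 4055/22344 356/2793 577/1862 89/456 1039/5586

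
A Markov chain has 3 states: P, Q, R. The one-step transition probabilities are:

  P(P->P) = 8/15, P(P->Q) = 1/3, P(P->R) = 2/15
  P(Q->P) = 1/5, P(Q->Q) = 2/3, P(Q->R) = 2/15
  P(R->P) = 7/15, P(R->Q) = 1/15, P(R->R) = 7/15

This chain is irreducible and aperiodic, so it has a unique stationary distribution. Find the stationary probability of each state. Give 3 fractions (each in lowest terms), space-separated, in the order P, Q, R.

Answer: 19/50 21/50 1/5

Derivation:
The stationary distribution satisfies pi = pi * P, i.e.:
  pi_P = 8/15*pi_P + 1/5*pi_Q + 7/15*pi_R
  pi_Q = 1/3*pi_P + 2/3*pi_Q + 1/15*pi_R
  pi_R = 2/15*pi_P + 2/15*pi_Q + 7/15*pi_R
with normalization: pi_P + pi_Q + pi_R = 1.

Using the first 2 balance equations plus normalization, the linear system A*pi = b is:
  [-7/15, 1/5, 7/15] . pi = 0
  [1/3, -1/3, 1/15] . pi = 0
  [1, 1, 1] . pi = 1

Solving yields:
  pi_P = 19/50
  pi_Q = 21/50
  pi_R = 1/5

Verification (pi * P):
  19/50*8/15 + 21/50*1/5 + 1/5*7/15 = 19/50 = pi_P  (ok)
  19/50*1/3 + 21/50*2/3 + 1/5*1/15 = 21/50 = pi_Q  (ok)
  19/50*2/15 + 21/50*2/15 + 1/5*7/15 = 1/5 = pi_R  (ok)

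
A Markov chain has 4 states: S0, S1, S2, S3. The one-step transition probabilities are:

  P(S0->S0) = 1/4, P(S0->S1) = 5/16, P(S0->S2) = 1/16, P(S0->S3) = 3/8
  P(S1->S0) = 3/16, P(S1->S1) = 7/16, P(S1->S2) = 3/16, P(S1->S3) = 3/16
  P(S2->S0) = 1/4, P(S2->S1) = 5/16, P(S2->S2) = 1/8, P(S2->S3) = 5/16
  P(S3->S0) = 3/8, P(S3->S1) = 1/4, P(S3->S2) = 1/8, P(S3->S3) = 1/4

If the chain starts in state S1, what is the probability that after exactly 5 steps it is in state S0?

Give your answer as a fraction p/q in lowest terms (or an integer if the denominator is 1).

Answer: 275283/1048576

Derivation:
Computing P^5 by repeated multiplication:
P^1 =
  S0: [1/4, 5/16, 1/16, 3/8]
  S1: [3/16, 7/16, 3/16, 3/16]
  S2: [1/4, 5/16, 1/8, 5/16]
  S3: [3/8, 1/4, 1/8, 1/4]
P^2 =
  S0: [71/256, 21/64, 33/256, 17/64]
  S1: [63/256, 91/256, 9/64, 33/128]
  S2: [69/256, 85/256, 33/256, 69/256]
  S3: [17/64, 21/64, 15/128, 37/128]
P^3 =
  S0: [269/1024, 345/1024, 525/4096, 1115/4096]
  S1: [1065/4096, 349/1024, 135/1024, 1095/4096]
  S2: [1077/4096, 1381/4096, 33/256, 555/2048]
  S3: [17/64, 687/2048, 33/256, 553/2048]
P^4 =
  S0: [8617/32768, 22125/65536, 531/4096, 17681/65536]
  S1: [8589/32768, 22177/65536, 8523/65536, 8829/32768]
  S2: [17223/65536, 5533/16384, 531/4096, 17685/65536]
  S3: [8611/32768, 11061/32768, 4239/32768, 8857/32768]
P^5 =
  S0: [275381/1048576, 354249/1048576, 135963/1048576, 282983/1048576]
  S1: [275283/1048576, 44297/131072, 136071/1048576, 141423/524288]
  S2: [137691/524288, 354259/1048576, 135981/1048576, 141477/524288]
  S3: [137725/524288, 177105/524288, 33993/262144, 4421/16384]

(P^5)[S1 -> S0] = 275283/1048576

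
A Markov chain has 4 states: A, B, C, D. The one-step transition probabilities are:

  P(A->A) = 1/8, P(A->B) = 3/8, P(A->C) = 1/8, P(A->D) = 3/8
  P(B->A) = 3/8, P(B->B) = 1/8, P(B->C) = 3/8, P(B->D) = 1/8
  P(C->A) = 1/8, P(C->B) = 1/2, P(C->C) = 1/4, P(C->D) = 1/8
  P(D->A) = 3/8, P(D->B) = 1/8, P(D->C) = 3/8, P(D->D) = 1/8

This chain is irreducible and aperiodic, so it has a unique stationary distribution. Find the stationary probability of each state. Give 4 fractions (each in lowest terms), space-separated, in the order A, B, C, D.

The stationary distribution satisfies pi = pi * P, i.e.:
  pi_A = 1/8*pi_A + 3/8*pi_B + 1/8*pi_C + 3/8*pi_D
  pi_B = 3/8*pi_A + 1/8*pi_B + 1/2*pi_C + 1/8*pi_D
  pi_C = 1/8*pi_A + 3/8*pi_B + 1/4*pi_C + 3/8*pi_D
  pi_D = 3/8*pi_A + 1/8*pi_B + 1/8*pi_C + 1/8*pi_D
with normalization: pi_A + pi_B + pi_C + pi_D = 1.

Using the first 3 balance equations plus normalization, the linear system A*pi = b is:
  [-7/8, 3/8, 1/8, 3/8] . pi = 0
  [3/8, -7/8, 1/2, 1/8] . pi = 0
  [1/8, 3/8, -3/4, 3/8] . pi = 0
  [1, 1, 1, 1] . pi = 1

Solving yields:
  pi_A = 21/86
  pi_B = 25/86
  pi_C = 12/43
  pi_D = 8/43

Verification (pi * P):
  21/86*1/8 + 25/86*3/8 + 12/43*1/8 + 8/43*3/8 = 21/86 = pi_A  (ok)
  21/86*3/8 + 25/86*1/8 + 12/43*1/2 + 8/43*1/8 = 25/86 = pi_B  (ok)
  21/86*1/8 + 25/86*3/8 + 12/43*1/4 + 8/43*3/8 = 12/43 = pi_C  (ok)
  21/86*3/8 + 25/86*1/8 + 12/43*1/8 + 8/43*1/8 = 8/43 = pi_D  (ok)

Answer: 21/86 25/86 12/43 8/43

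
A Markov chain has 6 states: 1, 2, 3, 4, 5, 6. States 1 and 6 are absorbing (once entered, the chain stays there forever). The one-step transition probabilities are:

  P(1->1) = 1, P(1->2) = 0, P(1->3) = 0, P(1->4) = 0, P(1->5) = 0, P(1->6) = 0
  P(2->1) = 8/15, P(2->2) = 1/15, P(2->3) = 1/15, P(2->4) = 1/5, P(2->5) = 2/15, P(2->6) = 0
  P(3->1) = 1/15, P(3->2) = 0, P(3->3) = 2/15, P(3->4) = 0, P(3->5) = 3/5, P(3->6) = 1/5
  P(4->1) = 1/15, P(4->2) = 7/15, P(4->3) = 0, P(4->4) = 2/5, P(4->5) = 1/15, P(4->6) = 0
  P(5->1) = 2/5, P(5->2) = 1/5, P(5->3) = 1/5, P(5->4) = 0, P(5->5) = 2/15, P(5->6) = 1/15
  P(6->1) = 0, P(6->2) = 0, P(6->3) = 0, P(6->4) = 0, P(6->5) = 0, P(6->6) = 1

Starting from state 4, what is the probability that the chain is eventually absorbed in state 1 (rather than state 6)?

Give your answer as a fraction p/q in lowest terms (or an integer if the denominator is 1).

Answer: 12887/13848

Derivation:
Let a_i = P(absorbed in 1 | start in state i).
Boundary conditions: a_1 = 1, a_6 = 0.
For each transient state i, a_i = sum_j P(i->j) * a_j:
  a_2 = 8/15*a_1 + 1/15*a_2 + 1/15*a_3 + 1/5*a_4 + 2/15*a_5 + 0*a_6
  a_3 = 1/15*a_1 + 0*a_2 + 2/15*a_3 + 0*a_4 + 3/5*a_5 + 1/5*a_6
  a_4 = 1/15*a_1 + 7/15*a_2 + 0*a_3 + 2/5*a_4 + 1/15*a_5 + 0*a_6
  a_5 = 2/5*a_1 + 1/5*a_2 + 1/5*a_3 + 0*a_4 + 2/15*a_5 + 1/15*a_6

Substituting a_1 = 1 and a_6 = 0, rearrange to (I - Q) a = r where r[i] = P(i -> 1):
  [14/15, -1/15, -1/5, -2/15] . (a_2, a_3, a_4, a_5) = 8/15
  [0, 13/15, 0, -3/5] . (a_2, a_3, a_4, a_5) = 1/15
  [-7/15, 0, 3/5, -1/15] . (a_2, a_3, a_4, a_5) = 1/15
  [-1/5, -1/5, 0, 13/15] . (a_2, a_3, a_4, a_5) = 2/5

Solving yields:
  a_2 = 2159/2308
  a_3 = 2999/4616
  a_4 = 12887/13848
  a_5 = 3819/4616

Starting state is 4, so the absorption probability is a_4 = 12887/13848.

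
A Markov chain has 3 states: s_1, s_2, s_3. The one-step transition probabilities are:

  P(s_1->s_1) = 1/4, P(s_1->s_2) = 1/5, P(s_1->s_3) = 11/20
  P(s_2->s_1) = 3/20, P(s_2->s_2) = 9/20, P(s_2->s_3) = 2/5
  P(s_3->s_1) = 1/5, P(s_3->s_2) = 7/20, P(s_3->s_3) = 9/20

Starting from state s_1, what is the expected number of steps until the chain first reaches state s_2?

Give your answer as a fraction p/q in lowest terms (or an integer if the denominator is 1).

Answer: 40/11

Derivation:
Let h_i = expected steps to first reach s_2 from state i.
Boundary: h_s_2 = 0.
First-step equations for the other states:
  h_s_1 = 1 + 1/4*h_s_1 + 1/5*h_s_2 + 11/20*h_s_3
  h_s_3 = 1 + 1/5*h_s_1 + 7/20*h_s_2 + 9/20*h_s_3

Substituting h_s_2 = 0 and rearranging gives the linear system (I - Q) h = 1:
  [3/4, -11/20] . (h_s_1, h_s_3) = 1
  [-1/5, 11/20] . (h_s_1, h_s_3) = 1

Solving yields:
  h_s_1 = 40/11
  h_s_3 = 380/121

Starting state is s_1, so the expected hitting time is h_s_1 = 40/11.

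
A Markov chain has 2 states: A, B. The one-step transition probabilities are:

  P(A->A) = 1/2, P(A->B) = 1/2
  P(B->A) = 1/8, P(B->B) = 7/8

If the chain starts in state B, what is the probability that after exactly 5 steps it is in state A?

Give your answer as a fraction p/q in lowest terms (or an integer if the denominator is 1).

Computing P^5 by repeated multiplication:
P^1 =
  A: [1/2, 1/2]
  B: [1/8, 7/8]
P^2 =
  A: [5/16, 11/16]
  B: [11/64, 53/64]
P^3 =
  A: [31/128, 97/128]
  B: [97/512, 415/512]
P^4 =
  A: [221/1024, 803/1024]
  B: [803/4096, 3293/4096]
P^5 =
  A: [1687/8192, 6505/8192]
  B: [6505/32768, 26263/32768]

(P^5)[B -> A] = 6505/32768

Answer: 6505/32768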